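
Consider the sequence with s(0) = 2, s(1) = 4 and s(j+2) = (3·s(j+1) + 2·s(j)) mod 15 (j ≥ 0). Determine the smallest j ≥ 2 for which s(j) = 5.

4

We have s(0) = 2, s(1) = 4, s(2) = 1, s(3) = 11, s(4) = 5, s(5) = 7, s(6) = 1, s(7) = 2, s(8) = 8, s(9) = 13, s(10) = 10, s(11) = 11, s(12) = 8, s(13) = 1, s(14) = 4, s(15) = 14, s(16) = 5, s(17) = 13, s(18) = 4, s(19) = 8, s(20) = 2, s(21) = 7, s(22) = 10, s(23) = 14, s(24) = 2, s(25) = 4.
The sequence repeats with period 24.
The value 5 first appears (with j ≥ 2) at s(4).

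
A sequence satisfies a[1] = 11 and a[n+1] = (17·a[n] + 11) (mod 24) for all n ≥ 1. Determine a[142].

18

a[1] = 11, a[2] = 6, a[3] = 17, a[4] = 12, a[5] = 23, a[6] = 18, a[7] = 5, a[8] = 0, a[9] = 11.
The sequence repeats with period 8.
(142 - 1) mod 8 = 5, so a[142] = a[6] = 18.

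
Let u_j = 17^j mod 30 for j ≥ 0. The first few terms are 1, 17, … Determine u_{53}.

We have u_0 = 1, u_1 = 17, u_2 = 19, u_3 = 23, u_4 = 1.
Since u_4 = u_0 = 1, the sequence is periodic with period 4.
So u_{53} = u_{0 + ((53-0) mod 4)} = u_1 = 17.

17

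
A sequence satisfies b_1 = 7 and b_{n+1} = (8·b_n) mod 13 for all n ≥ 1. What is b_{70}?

We have b_1 = 7; b_2 = 4; b_3 = 6; b_4 = 9; b_5 = 7.
The sequence repeats with period 4.
So b_{70} = b_{1 + ((70-1) mod 4)} = b_2 = 4.

4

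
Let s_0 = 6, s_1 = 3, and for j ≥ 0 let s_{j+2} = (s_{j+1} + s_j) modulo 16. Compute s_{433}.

3

We have s_0 = 6, s_1 = 3, s_2 = 9, s_3 = 12, s_4 = 5, s_5 = 1, s_6 = 6, s_7 = 7, s_8 = 13, s_9 = 4, s_{10} = 1, s_{11} = 5, s_{12} = 6, s_{13} = 11, s_{14} = 1, s_{15} = 12, s_{16} = 13, s_{17} = 9, s_{18} = 6, s_{19} = 15, s_{20} = 5, s_{21} = 4, s_{22} = 9, s_{23} = 13, s_{24} = 6, s_{25} = 3.
The sequence repeats with period 24.
(433 - 0) mod 24 = 1, so s_{433} = s_1 = 3.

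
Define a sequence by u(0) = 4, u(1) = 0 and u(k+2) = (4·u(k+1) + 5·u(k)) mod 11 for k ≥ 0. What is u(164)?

2

u(0) = 4,  u(1) = 0,  u(2) = 9,  u(3) = 3,  u(4) = 2,  u(5) = 1,  u(6) = 3,  u(7) = 6,  u(8) = 6,  u(9) = 10,  u(10) = 4,  u(11) = 0.
Since (u(10), u(11)) = (u(0), u(1)) = (4, 0) (two consecutive terms determine the rest), the sequence is periodic with period 10.
(164 - 0) mod 10 = 4, so u(164) = u(4) = 2.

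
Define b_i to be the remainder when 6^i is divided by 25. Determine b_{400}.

1

Listing terms: b_1 = 6,  b_2 = 11,  b_3 = 16,  b_4 = 21,  b_5 = 1,  b_6 = 6.
Since b_6 = b_1 = 6, the sequence is periodic with period 5.
So b_{400} = b_{1 + ((400-1) mod 5)} = b_5 = 1.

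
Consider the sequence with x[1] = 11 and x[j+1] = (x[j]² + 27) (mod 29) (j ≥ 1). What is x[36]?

7

Listing terms: x[1] = 11; x[2] = 3; x[3] = 7; x[4] = 18; x[5] = 3.
Since x[5] = x[2] = 3, the sequence is eventually periodic: after a pre-period of length 1 it cycles with period 3.
For j ≥ 2, x[j] depends only on (j - 2) mod 3. (36 - 2) mod 3 = 1, so x[36] = x[3] = 7.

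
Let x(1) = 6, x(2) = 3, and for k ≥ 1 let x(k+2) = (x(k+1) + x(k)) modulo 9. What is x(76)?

Listing terms: x(1) = 6; x(2) = 3; x(3) = 0; x(4) = 3; x(5) = 3; x(6) = 6; x(7) = 0; x(8) = 6; x(9) = 6; x(10) = 3.
Since (x(9), x(10)) = (x(1), x(2)) = (6, 3) (two consecutive terms determine the rest), the sequence is periodic with period 8.
(76 - 1) mod 8 = 3, so x(76) = x(4) = 3.

3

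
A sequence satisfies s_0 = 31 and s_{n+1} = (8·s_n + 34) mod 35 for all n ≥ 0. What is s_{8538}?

5

We have s_0 = 31; s_1 = 2; s_2 = 15; s_3 = 14; s_4 = 6; s_5 = 12; s_6 = 25; s_7 = 24; s_8 = 16; s_9 = 22; s_{10} = 0; s_{11} = 34; s_{12} = 26; s_{13} = 32; s_{14} = 10; s_{15} = 9; s_{16} = 1; s_{17} = 7; s_{18} = 20; s_{19} = 19; s_{20} = 11; s_{21} = 17; s_{22} = 30; s_{23} = 29; s_{24} = 21; s_{25} = 27; s_{26} = 5; s_{27} = 4; s_{28} = 31.
The sequence repeats with period 28.
So s_{8538} = s_{0 + ((8538-0) mod 28)} = s_{26} = 5.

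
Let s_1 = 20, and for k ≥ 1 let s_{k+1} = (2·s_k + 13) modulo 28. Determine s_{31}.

Computing terms: s_1 = 20; s_2 = 25; s_3 = 7; s_4 = 27; s_5 = 11; s_6 = 7.
Since s_6 = s_3 = 7, the sequence is eventually periodic: after a pre-period of length 2 it cycles with period 3.
For k ≥ 3, s_k depends only on (k - 3) mod 3. (31 - 3) mod 3 = 1, so s_{31} = s_4 = 27.

27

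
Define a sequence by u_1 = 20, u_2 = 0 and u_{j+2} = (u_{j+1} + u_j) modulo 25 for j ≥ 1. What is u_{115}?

10

Computing terms: u_1 = 20,  u_2 = 0,  u_3 = 20,  u_4 = 20,  u_5 = 15,  u_6 = 10,  u_7 = 0,  u_8 = 10,  u_9 = 10,  u_{10} = 20,  u_{11} = 5,  u_{12} = 0,  u_{13} = 5,  u_{14} = 5,  u_{15} = 10,  u_{16} = 15,  u_{17} = 0,  u_{18} = 15,  u_{19} = 15,  u_{20} = 5,  u_{21} = 20,  u_{22} = 0.
Since (u_{21}, u_{22}) = (u_1, u_2) = (20, 0) (two consecutive terms determine the rest), the sequence is periodic with period 20.
(115 - 1) mod 20 = 14, so u_{115} = u_{15} = 10.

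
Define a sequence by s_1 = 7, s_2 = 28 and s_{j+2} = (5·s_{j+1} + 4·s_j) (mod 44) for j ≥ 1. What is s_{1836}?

24

Computing terms: s_1 = 7; s_2 = 28; s_3 = 36; s_4 = 28; s_5 = 20; s_6 = 36; s_7 = 40; s_8 = 36; s_9 = 32; s_{10} = 40; s_{11} = 20; s_{12} = 40; s_{13} = 16; s_{14} = 20; s_{15} = 32; s_{16} = 20; s_{17} = 8; s_{18} = 32; s_{19} = 16; s_{20} = 32; s_{21} = 4; s_{22} = 16; s_{23} = 8; s_{24} = 16; s_{25} = 24; s_{26} = 8; s_{27} = 4; s_{28} = 8; s_{29} = 12; s_{30} = 4; s_{31} = 24; s_{32} = 4; s_{33} = 28; s_{34} = 24; s_{35} = 12; s_{36} = 24; s_{37} = 36; s_{38} = 12; s_{39} = 28; s_{40} = 12; s_{41} = 40; s_{42} = 28; s_{43} = 36.
Since (s_{42}, s_{43}) = (s_2, s_3) = (28, 36) (two consecutive terms determine the rest), the sequence is eventually periodic: after a pre-period of length 1 it cycles with period 40.
For j ≥ 2, s_j depends only on (j - 2) mod 40. (1836 - 2) mod 40 = 34, so s_{1836} = s_{36} = 24.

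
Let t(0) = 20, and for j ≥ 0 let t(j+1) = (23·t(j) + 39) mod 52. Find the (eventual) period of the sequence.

We have t(0) = 20,  t(1) = 31,  t(2) = 24,  t(3) = 19,  t(4) = 8,  t(5) = 15,  t(6) = 20.
Since t(6) = t(0) = 20, the sequence is periodic with period 6.

6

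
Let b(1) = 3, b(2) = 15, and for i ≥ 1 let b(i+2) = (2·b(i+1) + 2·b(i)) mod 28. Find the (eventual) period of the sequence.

48

b(1) = 3; b(2) = 15; b(3) = 8; b(4) = 18; b(5) = 24; b(6) = 0; b(7) = 20; b(8) = 12; b(9) = 8; b(10) = 12; b(11) = 12; b(12) = 20; b(13) = 8; b(14) = 0; b(15) = 16; b(16) = 4; b(17) = 12; b(18) = 4; b(19) = 4; b(20) = 16; b(21) = 12; b(22) = 0; b(23) = 24; b(24) = 20; b(25) = 4; b(26) = 20; b(27) = 20; b(28) = 24; b(29) = 4; b(30) = 0; b(31) = 8; b(32) = 16; b(33) = 20; b(34) = 16; b(35) = 16; b(36) = 8; b(37) = 20; b(38) = 0; b(39) = 12; b(40) = 24; b(41) = 16; b(42) = 24; b(43) = 24; b(44) = 12; b(45) = 16; b(46) = 0; b(47) = 4; b(48) = 8; b(49) = 24; b(50) = 8; b(51) = 8; b(52) = 4; b(53) = 24; b(54) = 0.
Since (b(53), b(54)) = (b(5), b(6)) = (24, 0) (two consecutive terms determine the rest), the sequence is eventually periodic: after a pre-period of length 4 it cycles with period 48.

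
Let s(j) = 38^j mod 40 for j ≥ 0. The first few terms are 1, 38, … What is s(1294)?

24

s(0) = 1,  s(1) = 38,  s(2) = 4,  s(3) = 32,  s(4) = 16,  s(5) = 8,  s(6) = 24,  s(7) = 32.
Since s(7) = s(3) = 32, the sequence is eventually periodic: after a pre-period of length 3 it cycles with period 4.
For j ≥ 3, s(j) depends only on (j - 3) mod 4. (1294 - 3) mod 4 = 3, so s(1294) = s(6) = 24.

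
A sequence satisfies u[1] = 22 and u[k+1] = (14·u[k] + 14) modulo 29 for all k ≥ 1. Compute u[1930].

u[1] = 22; u[2] = 3; u[3] = 27; u[4] = 15; u[5] = 21; u[6] = 18; u[7] = 5; u[8] = 26; u[9] = 1; u[10] = 28; u[11] = 0; u[12] = 14; u[13] = 7; u[14] = 25; u[15] = 16; u[16] = 6; u[17] = 11; u[18] = 23; u[19] = 17; u[20] = 20; u[21] = 4; u[22] = 12; u[23] = 8; u[24] = 10; u[25] = 9; u[26] = 24; u[27] = 2; u[28] = 13; u[29] = 22.
Since u[29] = u[1] = 22, the sequence is periodic with period 28.
So u[1930] = u[1 + ((1930-1) mod 28)] = u[26] = 24.

24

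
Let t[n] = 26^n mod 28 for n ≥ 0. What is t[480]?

We have t[0] = 1; t[1] = 26; t[2] = 4; t[3] = 20; t[4] = 16; t[5] = 24; t[6] = 8; t[7] = 12; t[8] = 4.
Since t[8] = t[2] = 4, the sequence is eventually periodic: after a pre-period of length 2 it cycles with period 6.
For n ≥ 2, t[n] depends only on (n - 2) mod 6. (480 - 2) mod 6 = 4, so t[480] = t[6] = 8.

8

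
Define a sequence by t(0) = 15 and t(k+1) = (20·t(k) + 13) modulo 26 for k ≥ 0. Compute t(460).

5

Listing terms: t(0) = 15, t(1) = 1, t(2) = 7, t(3) = 23, t(4) = 5, t(5) = 9, t(6) = 11, t(7) = 25, t(8) = 19, t(9) = 3, t(10) = 21, t(11) = 17, t(12) = 15.
Since t(12) = t(0) = 15, the sequence is periodic with period 12.
(460 - 0) mod 12 = 4, so t(460) = t(4) = 5.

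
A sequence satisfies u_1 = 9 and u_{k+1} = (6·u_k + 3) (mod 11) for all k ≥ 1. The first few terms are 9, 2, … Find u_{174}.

5

Computing terms: u_1 = 9; u_2 = 2; u_3 = 4; u_4 = 5; u_5 = 0; u_6 = 3; u_7 = 10; u_8 = 8; u_9 = 7; u_{10} = 1; u_{11} = 9.
Since u_{11} = u_1 = 9, the sequence is periodic with period 10.
So u_{174} = u_{1 + ((174-1) mod 10)} = u_4 = 5.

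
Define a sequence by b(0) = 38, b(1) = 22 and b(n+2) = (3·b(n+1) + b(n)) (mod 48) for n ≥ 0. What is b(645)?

Listing terms: b(0) = 38; b(1) = 22; b(2) = 8; b(3) = 46; b(4) = 2; b(5) = 4; b(6) = 14; b(7) = 46; b(8) = 8; b(9) = 22; b(10) = 26; b(11) = 4; b(12) = 38; b(13) = 22.
Since (b(12), b(13)) = (b(0), b(1)) = (38, 22) (two consecutive terms determine the rest), the sequence is periodic with period 12.
(645 - 0) mod 12 = 9, so b(645) = b(9) = 22.

22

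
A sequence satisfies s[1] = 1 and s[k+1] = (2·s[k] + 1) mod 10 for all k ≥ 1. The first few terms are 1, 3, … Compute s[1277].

s[1] = 1; s[2] = 3; s[3] = 7; s[4] = 5; s[5] = 1.
Since s[5] = s[1] = 1, the sequence is periodic with period 4.
So s[1277] = s[1 + ((1277-1) mod 4)] = s[1] = 1.

1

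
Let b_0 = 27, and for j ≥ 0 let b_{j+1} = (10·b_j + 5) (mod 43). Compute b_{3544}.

b_0 = 27; b_1 = 17; b_2 = 3; b_3 = 35; b_4 = 11; b_5 = 29; b_6 = 37; b_7 = 31; b_8 = 14; b_9 = 16; b_{10} = 36; b_{11} = 21; b_{12} = 0; b_{13} = 5; b_{14} = 12; b_{15} = 39; b_{16} = 8; b_{17} = 42; b_{18} = 38; b_{19} = 41; b_{20} = 28; b_{21} = 27.
Since b_{21} = b_0 = 27, the sequence is periodic with period 21.
So b_{3544} = b_{0 + ((3544-0) mod 21)} = b_{16} = 8.

8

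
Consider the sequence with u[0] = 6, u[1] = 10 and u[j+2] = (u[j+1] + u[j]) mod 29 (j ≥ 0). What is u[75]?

We have u[0] = 6,  u[1] = 10,  u[2] = 16,  u[3] = 26,  u[4] = 13,  u[5] = 10,  u[6] = 23,  u[7] = 4,  u[8] = 27,  u[9] = 2,  u[10] = 0,  u[11] = 2,  u[12] = 2,  u[13] = 4,  u[14] = 6,  u[15] = 10.
Since (u[14], u[15]) = (u[0], u[1]) = (6, 10) (two consecutive terms determine the rest), the sequence is periodic with period 14.
(75 - 0) mod 14 = 5, so u[75] = u[5] = 10.

10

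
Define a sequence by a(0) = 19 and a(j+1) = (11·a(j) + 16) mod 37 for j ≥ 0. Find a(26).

12

a(0) = 19, a(1) = 3, a(2) = 12, a(3) = 0, a(4) = 16, a(5) = 7, a(6) = 19.
The sequence repeats with period 6.
So a(26) = a(0 + ((26-0) mod 6)) = a(2) = 12.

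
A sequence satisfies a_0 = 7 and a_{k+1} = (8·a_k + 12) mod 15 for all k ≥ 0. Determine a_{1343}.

We have a_0 = 7,  a_1 = 8,  a_2 = 1,  a_3 = 5,  a_4 = 7.
Since a_4 = a_0 = 7, the sequence is periodic with period 4.
So a_{1343} = a_{0 + ((1343-0) mod 4)} = a_3 = 5.

5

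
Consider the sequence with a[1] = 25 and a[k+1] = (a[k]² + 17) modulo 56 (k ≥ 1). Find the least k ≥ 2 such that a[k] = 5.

5

Computing terms: a[1] = 25,  a[2] = 26,  a[3] = 21,  a[4] = 10,  a[5] = 5,  a[6] = 42,  a[7] = 45,  a[8] = 26.
Since a[8] = a[2] = 26, the sequence is eventually periodic: after a pre-period of length 1 it cycles with period 6.
The value 5 first appears (with k ≥ 2) at a[5].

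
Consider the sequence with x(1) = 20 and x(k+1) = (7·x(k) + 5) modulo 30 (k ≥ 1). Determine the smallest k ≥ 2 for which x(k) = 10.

x(1) = 20, x(2) = 25, x(3) = 0, x(4) = 5, x(5) = 10, x(6) = 15, x(7) = 20.
Since x(7) = x(1) = 20, the sequence is periodic with period 6.
The value 10 first appears (with k ≥ 2) at x(5).

5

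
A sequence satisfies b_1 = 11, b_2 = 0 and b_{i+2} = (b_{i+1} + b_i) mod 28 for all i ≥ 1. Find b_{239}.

22

Listing terms: b_1 = 11, b_2 = 0, b_3 = 11, b_4 = 11, b_5 = 22, b_6 = 5, b_7 = 27, b_8 = 4, b_9 = 3, b_{10} = 7, b_{11} = 10, b_{12} = 17, b_{13} = 27, b_{14} = 16, b_{15} = 15, b_{16} = 3, b_{17} = 18, b_{18} = 21, b_{19} = 11, b_{20} = 4, b_{21} = 15, b_{22} = 19, b_{23} = 6, b_{24} = 25, b_{25} = 3, b_{26} = 0, b_{27} = 3, b_{28} = 3, b_{29} = 6, b_{30} = 9, b_{31} = 15, b_{32} = 24, b_{33} = 11, b_{34} = 7, b_{35} = 18, b_{36} = 25, b_{37} = 15, b_{38} = 12, b_{39} = 27, b_{40} = 11, b_{41} = 10, b_{42} = 21, b_{43} = 3, b_{44} = 24, b_{45} = 27, b_{46} = 23, b_{47} = 22, b_{48} = 17, b_{49} = 11, b_{50} = 0.
The sequence repeats with period 48.
(239 - 1) mod 48 = 46, so b_{239} = b_{47} = 22.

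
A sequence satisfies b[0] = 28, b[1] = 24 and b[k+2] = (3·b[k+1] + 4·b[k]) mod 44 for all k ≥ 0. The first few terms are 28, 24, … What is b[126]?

Computing terms: b[0] = 28; b[1] = 24; b[2] = 8; b[3] = 32; b[4] = 40; b[5] = 28; b[6] = 24.
The sequence repeats with period 5.
So b[126] = b[0 + ((126-0) mod 5)] = b[1] = 24.

24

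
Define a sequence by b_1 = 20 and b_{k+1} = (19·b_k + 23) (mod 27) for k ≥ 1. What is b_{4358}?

b_1 = 20; b_2 = 25; b_3 = 12; b_4 = 8; b_5 = 13; b_6 = 0; b_7 = 23; b_8 = 1; b_9 = 15; b_{10} = 11; b_{11} = 16; b_{12} = 3; b_{13} = 26; b_{14} = 4; b_{15} = 18; b_{16} = 14; b_{17} = 19; b_{18} = 6; b_{19} = 2; b_{20} = 7; b_{21} = 21; b_{22} = 17; b_{23} = 22; b_{24} = 9; b_{25} = 5; b_{26} = 10; b_{27} = 24; b_{28} = 20.
The sequence repeats with period 27.
(4358 - 1) mod 27 = 10, so b_{4358} = b_{11} = 16.

16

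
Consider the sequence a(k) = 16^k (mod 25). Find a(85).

1

a(0) = 1, a(1) = 16, a(2) = 6, a(3) = 21, a(4) = 11, a(5) = 1.
The sequence repeats with period 5.
So a(85) = a(0 + ((85-0) mod 5)) = a(0) = 1.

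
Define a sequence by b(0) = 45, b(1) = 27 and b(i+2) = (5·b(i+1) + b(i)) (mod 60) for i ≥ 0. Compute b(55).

27

b(0) = 45, b(1) = 27, b(2) = 0, b(3) = 27, b(4) = 15, b(5) = 42, b(6) = 45, b(7) = 27.
Since (b(6), b(7)) = (b(0), b(1)) = (45, 27) (two consecutive terms determine the rest), the sequence is periodic with period 6.
(55 - 0) mod 6 = 1, so b(55) = b(1) = 27.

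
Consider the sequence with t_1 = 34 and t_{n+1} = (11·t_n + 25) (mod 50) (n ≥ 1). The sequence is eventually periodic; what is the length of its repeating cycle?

t_1 = 34, t_2 = 49, t_3 = 14, t_4 = 29, t_5 = 44, t_6 = 9, t_7 = 24, t_8 = 39, t_9 = 4, t_{10} = 19, t_{11} = 34.
The sequence repeats with period 10.

10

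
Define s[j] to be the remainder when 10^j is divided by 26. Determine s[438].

s[0] = 1; s[1] = 10; s[2] = 22; s[3] = 12; s[4] = 16; s[5] = 4; s[6] = 14; s[7] = 10.
Since s[7] = s[1] = 10, the sequence is eventually periodic: after a pre-period of length 1 it cycles with period 6.
For j ≥ 1, s[j] depends only on (j - 1) mod 6. (438 - 1) mod 6 = 5, so s[438] = s[6] = 14.

14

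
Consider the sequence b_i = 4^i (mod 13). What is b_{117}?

Computing terms: b_0 = 1,  b_1 = 4,  b_2 = 3,  b_3 = 12,  b_4 = 9,  b_5 = 10,  b_6 = 1.
Since b_6 = b_0 = 1, the sequence is periodic with period 6.
(117 - 0) mod 6 = 3, so b_{117} = b_3 = 12.

12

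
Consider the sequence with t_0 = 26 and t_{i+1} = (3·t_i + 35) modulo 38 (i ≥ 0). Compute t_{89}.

We have t_0 = 26,  t_1 = 37,  t_2 = 32,  t_3 = 17,  t_4 = 10,  t_5 = 27,  t_6 = 2,  t_7 = 3,  t_8 = 6,  t_9 = 15,  t_{10} = 4,  t_{11} = 9,  t_{12} = 24,  t_{13} = 31,  t_{14} = 14,  t_{15} = 1,  t_{16} = 0,  t_{17} = 35,  t_{18} = 26.
The sequence repeats with period 18.
So t_{89} = t_{0 + ((89-0) mod 18)} = t_{17} = 35.

35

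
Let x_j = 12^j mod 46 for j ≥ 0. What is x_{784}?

Computing terms: x_0 = 1,  x_1 = 12,  x_2 = 6,  x_3 = 26,  x_4 = 36,  x_5 = 18,  x_6 = 32,  x_7 = 16,  x_8 = 8,  x_9 = 4,  x_{10} = 2,  x_{11} = 24,  x_{12} = 12.
Since x_{12} = x_1 = 12, the sequence is eventually periodic: after a pre-period of length 1 it cycles with period 11.
For j ≥ 1, x_j depends only on (j - 1) mod 11. (784 - 1) mod 11 = 2, so x_{784} = x_3 = 26.

26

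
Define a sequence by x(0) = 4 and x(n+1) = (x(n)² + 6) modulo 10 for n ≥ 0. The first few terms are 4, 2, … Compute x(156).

x(0) = 4, x(1) = 2, x(2) = 0, x(3) = 6, x(4) = 2.
Since x(4) = x(1) = 2, the sequence is eventually periodic: after a pre-period of length 1 it cycles with period 3.
For n ≥ 1, x(n) depends only on (n - 1) mod 3. (156 - 1) mod 3 = 2, so x(156) = x(3) = 6.

6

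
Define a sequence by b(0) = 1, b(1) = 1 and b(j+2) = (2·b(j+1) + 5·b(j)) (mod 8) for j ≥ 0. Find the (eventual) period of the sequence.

4

We have b(0) = 1, b(1) = 1, b(2) = 7, b(3) = 3, b(4) = 1, b(5) = 1.
The sequence repeats with period 4.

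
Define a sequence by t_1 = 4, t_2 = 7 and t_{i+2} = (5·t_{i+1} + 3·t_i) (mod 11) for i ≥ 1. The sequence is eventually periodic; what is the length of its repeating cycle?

10

Listing terms: t_1 = 4,  t_2 = 7,  t_3 = 3,  t_4 = 3,  t_5 = 2,  t_6 = 8,  t_7 = 2,  t_8 = 1,  t_9 = 0,  t_{10} = 3,  t_{11} = 4,  t_{12} = 7.
The sequence repeats with period 10.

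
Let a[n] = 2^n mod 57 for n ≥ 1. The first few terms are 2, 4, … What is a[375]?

a[1] = 2,  a[2] = 4,  a[3] = 8,  a[4] = 16,  a[5] = 32,  a[6] = 7,  a[7] = 14,  a[8] = 28,  a[9] = 56,  a[10] = 55,  a[11] = 53,  a[12] = 49,  a[13] = 41,  a[14] = 25,  a[15] = 50,  a[16] = 43,  a[17] = 29,  a[18] = 1,  a[19] = 2.
The sequence repeats with period 18.
(375 - 1) mod 18 = 14, so a[375] = a[15] = 50.

50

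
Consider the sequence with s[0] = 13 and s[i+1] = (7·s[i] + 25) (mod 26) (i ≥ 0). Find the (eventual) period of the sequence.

12

We have s[0] = 13,  s[1] = 12,  s[2] = 5,  s[3] = 8,  s[4] = 3,  s[5] = 20,  s[6] = 9,  s[7] = 10,  s[8] = 17,  s[9] = 14,  s[10] = 19,  s[11] = 2,  s[12] = 13.
Since s[12] = s[0] = 13, the sequence is periodic with period 12.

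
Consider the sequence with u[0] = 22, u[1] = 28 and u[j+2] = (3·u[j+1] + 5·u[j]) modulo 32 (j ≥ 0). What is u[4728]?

22

u[0] = 22,  u[1] = 28,  u[2] = 2,  u[3] = 18,  u[4] = 0,  u[5] = 26,  u[6] = 14,  u[7] = 12,  u[8] = 10,  u[9] = 26,  u[10] = 0,  u[11] = 2,  u[12] = 6,  u[13] = 28,  u[14] = 18,  u[15] = 2,  u[16] = 0,  u[17] = 10,  u[18] = 30,  u[19] = 12,  u[20] = 26,  u[21] = 10,  u[22] = 0,  u[23] = 18,  u[24] = 22,  u[25] = 28.
Since (u[24], u[25]) = (u[0], u[1]) = (22, 28) (two consecutive terms determine the rest), the sequence is periodic with period 24.
So u[4728] = u[0 + ((4728-0) mod 24)] = u[0] = 22.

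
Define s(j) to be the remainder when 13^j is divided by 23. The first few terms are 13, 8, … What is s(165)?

Computing terms: s(1) = 13; s(2) = 8; s(3) = 12; s(4) = 18; s(5) = 4; s(6) = 6; s(7) = 9; s(8) = 2; s(9) = 3; s(10) = 16; s(11) = 1; s(12) = 13.
The sequence repeats with period 11.
(165 - 1) mod 11 = 10, so s(165) = s(11) = 1.

1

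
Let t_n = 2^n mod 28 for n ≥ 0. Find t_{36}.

8

Listing terms: t_0 = 1; t_1 = 2; t_2 = 4; t_3 = 8; t_4 = 16; t_5 = 4.
Since t_5 = t_2 = 4, the sequence is eventually periodic: after a pre-period of length 2 it cycles with period 3.
For n ≥ 2, t_n depends only on (n - 2) mod 3. (36 - 2) mod 3 = 1, so t_{36} = t_3 = 8.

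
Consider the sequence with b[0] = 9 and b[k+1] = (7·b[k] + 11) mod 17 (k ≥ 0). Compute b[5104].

b[0] = 9, b[1] = 6, b[2] = 2, b[3] = 8, b[4] = 16, b[5] = 4, b[6] = 5, b[7] = 12, b[8] = 10, b[9] = 13, b[10] = 0, b[11] = 11, b[12] = 3, b[13] = 15, b[14] = 14, b[15] = 7, b[16] = 9.
Since b[16] = b[0] = 9, the sequence is periodic with period 16.
(5104 - 0) mod 16 = 0, so b[5104] = b[0] = 9.

9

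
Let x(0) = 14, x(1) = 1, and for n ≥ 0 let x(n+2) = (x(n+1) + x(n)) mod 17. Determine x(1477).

1

Listing terms: x(0) = 14, x(1) = 1, x(2) = 15, x(3) = 16, x(4) = 14, x(5) = 13, x(6) = 10, x(7) = 6, x(8) = 16, x(9) = 5, x(10) = 4, x(11) = 9, x(12) = 13, x(13) = 5, x(14) = 1, x(15) = 6, x(16) = 7, x(17) = 13, x(18) = 3, x(19) = 16, x(20) = 2, x(21) = 1, x(22) = 3, x(23) = 4, x(24) = 7, x(25) = 11, x(26) = 1, x(27) = 12, x(28) = 13, x(29) = 8, x(30) = 4, x(31) = 12, x(32) = 16, x(33) = 11, x(34) = 10, x(35) = 4, x(36) = 14, x(37) = 1.
The sequence repeats with period 36.
(1477 - 0) mod 36 = 1, so x(1477) = x(1) = 1.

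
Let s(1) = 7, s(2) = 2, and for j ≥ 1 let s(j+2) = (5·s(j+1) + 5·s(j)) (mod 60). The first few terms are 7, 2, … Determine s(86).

Listing terms: s(1) = 7,  s(2) = 2,  s(3) = 45,  s(4) = 55,  s(5) = 20,  s(6) = 15,  s(7) = 55,  s(8) = 50,  s(9) = 45,  s(10) = 55.
Since (s(9), s(10)) = (s(3), s(4)) = (45, 55) (two consecutive terms determine the rest), the sequence is eventually periodic: after a pre-period of length 2 it cycles with period 6.
For j ≥ 3, s(j) depends only on (j - 3) mod 6. (86 - 3) mod 6 = 5, so s(86) = s(8) = 50.

50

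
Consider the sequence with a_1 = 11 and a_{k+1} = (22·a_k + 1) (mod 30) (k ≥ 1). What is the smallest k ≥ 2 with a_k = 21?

Computing terms: a_1 = 11; a_2 = 3; a_3 = 7; a_4 = 5; a_5 = 21; a_6 = 13; a_7 = 17; a_8 = 15; a_9 = 1; a_{10} = 23; a_{11} = 27; a_{12} = 25; a_{13} = 11.
The sequence repeats with period 12.
The value 21 first appears (with k ≥ 2) at a_5.

5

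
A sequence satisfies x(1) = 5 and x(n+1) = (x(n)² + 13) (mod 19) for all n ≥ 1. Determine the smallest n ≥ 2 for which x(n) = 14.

x(1) = 5, x(2) = 0, x(3) = 13, x(4) = 11, x(5) = 1, x(6) = 14, x(7) = 0.
Since x(7) = x(2) = 0, the sequence is eventually periodic: after a pre-period of length 1 it cycles with period 5.
The value 14 first appears (with n ≥ 2) at x(6).

6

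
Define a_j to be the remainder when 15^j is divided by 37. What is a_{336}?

We have a_1 = 15; a_2 = 3; a_3 = 8; a_4 = 9; a_5 = 24; a_6 = 27; a_7 = 35; a_8 = 7; a_9 = 31; a_{10} = 21; a_{11} = 19; a_{12} = 26; a_{13} = 20; a_{14} = 4; a_{15} = 23; a_{16} = 12; a_{17} = 32; a_{18} = 36; a_{19} = 22; a_{20} = 34; a_{21} = 29; a_{22} = 28; a_{23} = 13; a_{24} = 10; a_{25} = 2; a_{26} = 30; a_{27} = 6; a_{28} = 16; a_{29} = 18; a_{30} = 11; a_{31} = 17; a_{32} = 33; a_{33} = 14; a_{34} = 25; a_{35} = 5; a_{36} = 1; a_{37} = 15.
Since a_{37} = a_1 = 15, the sequence is periodic with period 36.
So a_{336} = a_{1 + ((336-1) mod 36)} = a_{12} = 26.

26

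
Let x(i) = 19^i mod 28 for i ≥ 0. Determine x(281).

Computing terms: x(0) = 1; x(1) = 19; x(2) = 25; x(3) = 27; x(4) = 9; x(5) = 3; x(6) = 1.
Since x(6) = x(0) = 1, the sequence is periodic with period 6.
So x(281) = x(0 + ((281-0) mod 6)) = x(5) = 3.

3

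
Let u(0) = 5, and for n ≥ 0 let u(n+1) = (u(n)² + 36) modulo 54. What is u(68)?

31

Computing terms: u(0) = 5; u(1) = 7; u(2) = 31; u(3) = 25; u(4) = 13; u(5) = 43; u(6) = 49; u(7) = 7.
Since u(7) = u(1) = 7, the sequence is eventually periodic: after a pre-period of length 1 it cycles with period 6.
For n ≥ 1, u(n) depends only on (n - 1) mod 6. (68 - 1) mod 6 = 1, so u(68) = u(2) = 31.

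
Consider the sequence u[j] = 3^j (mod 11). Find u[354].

4

We have u[1] = 3,  u[2] = 9,  u[3] = 5,  u[4] = 4,  u[5] = 1,  u[6] = 3.
The sequence repeats with period 5.
(354 - 1) mod 5 = 3, so u[354] = u[4] = 4.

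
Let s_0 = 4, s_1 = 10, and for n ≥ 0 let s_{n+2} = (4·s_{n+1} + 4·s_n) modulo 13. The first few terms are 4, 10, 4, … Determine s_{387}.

Computing terms: s_0 = 4,  s_1 = 10,  s_2 = 4,  s_3 = 4,  s_4 = 6,  s_5 = 1,  s_6 = 2,  s_7 = 12,  s_8 = 4,  s_9 = 12,  s_{10} = 12,  s_{11} = 5,  s_{12} = 3,  s_{13} = 6,  s_{14} = 10,  s_{15} = 12,  s_{16} = 10,  s_{17} = 10,  s_{18} = 2,  s_{19} = 9,  s_{20} = 5,  s_{21} = 4,  s_{22} = 10.
Since (s_{21}, s_{22}) = (s_0, s_1) = (4, 10) (two consecutive terms determine the rest), the sequence is periodic with period 21.
So s_{387} = s_{0 + ((387-0) mod 21)} = s_9 = 12.

12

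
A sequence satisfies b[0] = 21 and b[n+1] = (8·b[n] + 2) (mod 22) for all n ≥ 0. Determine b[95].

Computing terms: b[0] = 21, b[1] = 16, b[2] = 20, b[3] = 8, b[4] = 0, b[5] = 2, b[6] = 18, b[7] = 14, b[8] = 4, b[9] = 12, b[10] = 10, b[11] = 16.
Since b[11] = b[1] = 16, the sequence is eventually periodic: after a pre-period of length 1 it cycles with period 10.
For n ≥ 1, b[n] depends only on (n - 1) mod 10. (95 - 1) mod 10 = 4, so b[95] = b[5] = 2.

2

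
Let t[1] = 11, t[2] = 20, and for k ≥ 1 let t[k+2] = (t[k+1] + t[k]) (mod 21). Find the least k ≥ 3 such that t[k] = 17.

9

t[1] = 11,  t[2] = 20,  t[3] = 10,  t[4] = 9,  t[5] = 19,  t[6] = 7,  t[7] = 5,  t[8] = 12,  t[9] = 17,  t[10] = 8,  t[11] = 4,  t[12] = 12,  t[13] = 16,  t[14] = 7,  t[15] = 2,  t[16] = 9,  t[17] = 11,  t[18] = 20.
Since (t[17], t[18]) = (t[1], t[2]) = (11, 20) (two consecutive terms determine the rest), the sequence is periodic with period 16.
The value 17 first appears (with k ≥ 3) at t[9].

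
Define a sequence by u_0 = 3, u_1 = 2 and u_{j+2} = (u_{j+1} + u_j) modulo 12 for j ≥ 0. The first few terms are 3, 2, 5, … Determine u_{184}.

We have u_0 = 3,  u_1 = 2,  u_2 = 5,  u_3 = 7,  u_4 = 0,  u_5 = 7,  u_6 = 7,  u_7 = 2,  u_8 = 9,  u_9 = 11,  u_{10} = 8,  u_{11} = 7,  u_{12} = 3,  u_{13} = 10,  u_{14} = 1,  u_{15} = 11,  u_{16} = 0,  u_{17} = 11,  u_{18} = 11,  u_{19} = 10,  u_{20} = 9,  u_{21} = 7,  u_{22} = 4,  u_{23} = 11,  u_{24} = 3,  u_{25} = 2.
The sequence repeats with period 24.
(184 - 0) mod 24 = 16, so u_{184} = u_{16} = 0.

0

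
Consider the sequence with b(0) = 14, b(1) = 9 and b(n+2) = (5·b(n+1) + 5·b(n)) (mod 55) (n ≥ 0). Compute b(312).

We have b(0) = 14,  b(1) = 9,  b(2) = 5,  b(3) = 15,  b(4) = 45,  b(5) = 25,  b(6) = 20,  b(7) = 5,  b(8) = 15.
Since (b(7), b(8)) = (b(2), b(3)) = (5, 15) (two consecutive terms determine the rest), the sequence is eventually periodic: after a pre-period of length 2 it cycles with period 5.
For n ≥ 2, b(n) depends only on (n - 2) mod 5. (312 - 2) mod 5 = 0, so b(312) = b(2) = 5.

5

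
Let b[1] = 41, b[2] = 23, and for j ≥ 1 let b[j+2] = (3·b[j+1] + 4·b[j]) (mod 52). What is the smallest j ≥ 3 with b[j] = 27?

6

Listing terms: b[1] = 41; b[2] = 23; b[3] = 25; b[4] = 11; b[5] = 29; b[6] = 27; b[7] = 41; b[8] = 23.
Since (b[7], b[8]) = (b[1], b[2]) = (41, 23) (two consecutive terms determine the rest), the sequence is periodic with period 6.
The value 27 first appears (with j ≥ 3) at b[6].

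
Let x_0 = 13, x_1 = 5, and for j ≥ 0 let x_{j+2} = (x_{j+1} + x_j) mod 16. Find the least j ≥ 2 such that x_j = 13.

10

x_0 = 13, x_1 = 5, x_2 = 2, x_3 = 7, x_4 = 9, x_5 = 0, x_6 = 9, x_7 = 9, x_8 = 2, x_9 = 11, x_{10} = 13, x_{11} = 8, x_{12} = 5, x_{13} = 13, x_{14} = 2, x_{15} = 15, x_{16} = 1, x_{17} = 0, x_{18} = 1, x_{19} = 1, x_{20} = 2, x_{21} = 3, x_{22} = 5, x_{23} = 8, x_{24} = 13, x_{25} = 5.
The sequence repeats with period 24.
The value 13 first appears (with j ≥ 2) at x_{10}.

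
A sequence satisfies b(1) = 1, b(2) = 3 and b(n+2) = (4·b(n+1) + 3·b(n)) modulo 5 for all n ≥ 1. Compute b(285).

0

Listing terms: b(1) = 1,  b(2) = 3,  b(3) = 0,  b(4) = 4,  b(5) = 1,  b(6) = 1,  b(7) = 2,  b(8) = 1,  b(9) = 0,  b(10) = 3,  b(11) = 2,  b(12) = 2,  b(13) = 4,  b(14) = 2,  b(15) = 0,  b(16) = 1,  b(17) = 4,  b(18) = 4,  b(19) = 3,  b(20) = 4,  b(21) = 0,  b(22) = 2,  b(23) = 3,  b(24) = 3,  b(25) = 1,  b(26) = 3.
The sequence repeats with period 24.
(285 - 1) mod 24 = 20, so b(285) = b(21) = 0.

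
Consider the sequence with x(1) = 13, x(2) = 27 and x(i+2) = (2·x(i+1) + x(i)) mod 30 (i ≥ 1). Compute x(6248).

13

Listing terms: x(1) = 13,  x(2) = 27,  x(3) = 7,  x(4) = 11,  x(5) = 29,  x(6) = 9,  x(7) = 17,  x(8) = 13,  x(9) = 13,  x(10) = 9,  x(11) = 1,  x(12) = 11,  x(13) = 23,  x(14) = 27,  x(15) = 17,  x(16) = 1,  x(17) = 19,  x(18) = 9,  x(19) = 7,  x(20) = 23,  x(21) = 23,  x(22) = 9,  x(23) = 11,  x(24) = 1,  x(25) = 13,  x(26) = 27.
Since (x(25), x(26)) = (x(1), x(2)) = (13, 27) (two consecutive terms determine the rest), the sequence is periodic with period 24.
(6248 - 1) mod 24 = 7, so x(6248) = x(8) = 13.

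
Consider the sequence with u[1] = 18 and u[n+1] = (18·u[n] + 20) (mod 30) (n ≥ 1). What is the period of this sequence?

Listing terms: u[1] = 18, u[2] = 14, u[3] = 2, u[4] = 26, u[5] = 8, u[6] = 14.
Since u[6] = u[2] = 14, the sequence is eventually periodic: after a pre-period of length 1 it cycles with period 4.

4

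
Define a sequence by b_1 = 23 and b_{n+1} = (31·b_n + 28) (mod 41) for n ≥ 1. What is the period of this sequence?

10

We have b_1 = 23, b_2 = 3, b_3 = 39, b_4 = 7, b_5 = 40, b_6 = 38, b_7 = 17, b_8 = 22, b_9 = 13, b_{10} = 21, b_{11} = 23.
Since b_{11} = b_1 = 23, the sequence is periodic with period 10.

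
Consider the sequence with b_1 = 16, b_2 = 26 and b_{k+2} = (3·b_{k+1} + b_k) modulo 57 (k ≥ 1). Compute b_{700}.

Computing terms: b_1 = 16,  b_2 = 26,  b_3 = 37,  b_4 = 23,  b_5 = 49,  b_6 = 56,  b_7 = 46,  b_8 = 23,  b_9 = 1,  b_{10} = 26,  b_{11} = 22,  b_{12} = 35,  b_{13} = 13,  b_{14} = 17,  b_{15} = 7,  b_{16} = 38,  b_{17} = 7,  b_{18} = 2,  b_{19} = 13,  b_{20} = 41,  b_{21} = 22,  b_{22} = 50,  b_{23} = 1,  b_{24} = 53,  b_{25} = 46,  b_{26} = 20,  b_{27} = 49,  b_{28} = 53,  b_{29} = 37,  b_{30} = 50,  b_{31} = 16,  b_{32} = 41,  b_{33} = 25,  b_{34} = 2,  b_{35} = 31,  b_{36} = 38,  b_{37} = 31,  b_{38} = 17,  b_{39} = 25,  b_{40} = 35,  b_{41} = 16,  b_{42} = 26.
The sequence repeats with period 40.
(700 - 1) mod 40 = 19, so b_{700} = b_{20} = 41.

41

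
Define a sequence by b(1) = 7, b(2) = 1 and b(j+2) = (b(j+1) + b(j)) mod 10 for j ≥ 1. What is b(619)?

Computing terms: b(1) = 7; b(2) = 1; b(3) = 8; b(4) = 9; b(5) = 7; b(6) = 6; b(7) = 3; b(8) = 9; b(9) = 2; b(10) = 1; b(11) = 3; b(12) = 4; b(13) = 7; b(14) = 1.
Since (b(13), b(14)) = (b(1), b(2)) = (7, 1) (two consecutive terms determine the rest), the sequence is periodic with period 12.
(619 - 1) mod 12 = 6, so b(619) = b(7) = 3.

3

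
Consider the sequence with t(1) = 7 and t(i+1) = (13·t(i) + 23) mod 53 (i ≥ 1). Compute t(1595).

Listing terms: t(1) = 7,  t(2) = 8,  t(3) = 21,  t(4) = 31,  t(5) = 2,  t(6) = 49,  t(7) = 24,  t(8) = 17,  t(9) = 32,  t(10) = 15,  t(11) = 6,  t(12) = 48,  t(13) = 11,  t(14) = 7.
Since t(14) = t(1) = 7, the sequence is periodic with period 13.
So t(1595) = t(1 + ((1595-1) mod 13)) = t(9) = 32.

32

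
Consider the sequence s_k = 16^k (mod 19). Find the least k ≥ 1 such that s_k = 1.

9

s_0 = 1, s_1 = 16, s_2 = 9, s_3 = 11, s_4 = 5, s_5 = 4, s_6 = 7, s_7 = 17, s_8 = 6, s_9 = 1.
The sequence repeats with period 9.
The value 1 next appears (with k ≥ 1) at s_9.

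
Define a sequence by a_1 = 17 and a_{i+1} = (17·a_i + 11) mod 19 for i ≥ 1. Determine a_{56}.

We have a_1 = 17, a_2 = 15, a_3 = 0, a_4 = 11, a_5 = 8, a_6 = 14, a_7 = 2, a_8 = 7, a_9 = 16, a_{10} = 17.
The sequence repeats with period 9.
(56 - 1) mod 9 = 1, so a_{56} = a_2 = 15.

15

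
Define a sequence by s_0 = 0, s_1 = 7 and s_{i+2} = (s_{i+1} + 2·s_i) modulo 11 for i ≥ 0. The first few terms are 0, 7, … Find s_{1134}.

Computing terms: s_0 = 0, s_1 = 7, s_2 = 7, s_3 = 10, s_4 = 2, s_5 = 0, s_6 = 4, s_7 = 4, s_8 = 1, s_9 = 9, s_{10} = 0, s_{11} = 7.
Since (s_{10}, s_{11}) = (s_0, s_1) = (0, 7) (two consecutive terms determine the rest), the sequence is periodic with period 10.
So s_{1134} = s_{0 + ((1134-0) mod 10)} = s_4 = 2.

2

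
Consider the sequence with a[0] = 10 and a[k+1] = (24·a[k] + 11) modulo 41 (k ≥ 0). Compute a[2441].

We have a[0] = 10,  a[1] = 5,  a[2] = 8,  a[3] = 39,  a[4] = 4,  a[5] = 25,  a[6] = 37,  a[7] = 38,  a[8] = 21,  a[9] = 23,  a[10] = 30,  a[11] = 34,  a[12] = 7,  a[13] = 15,  a[14] = 2,  a[15] = 18,  a[16] = 33,  a[17] = 24,  a[18] = 13,  a[19] = 36,  a[20] = 14,  a[21] = 19,  a[22] = 16,  a[23] = 26,  a[24] = 20,  a[25] = 40,  a[26] = 28,  a[27] = 27,  a[28] = 3,  a[29] = 1,  a[30] = 35,  a[31] = 31,  a[32] = 17,  a[33] = 9,  a[34] = 22,  a[35] = 6,  a[36] = 32,  a[37] = 0,  a[38] = 11,  a[39] = 29,  a[40] = 10.
Since a[40] = a[0] = 10, the sequence is periodic with period 40.
So a[2441] = a[0 + ((2441-0) mod 40)] = a[1] = 5.

5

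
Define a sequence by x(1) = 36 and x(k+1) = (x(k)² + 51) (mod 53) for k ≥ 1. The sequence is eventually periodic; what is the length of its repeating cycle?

We have x(1) = 36; x(2) = 22; x(3) = 5; x(4) = 23; x(5) = 50; x(6) = 7; x(7) = 47; x(8) = 34; x(9) = 41; x(10) = 36.
The sequence repeats with period 9.

9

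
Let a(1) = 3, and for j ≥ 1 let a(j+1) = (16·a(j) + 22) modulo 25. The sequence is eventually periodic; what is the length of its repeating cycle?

We have a(1) = 3,  a(2) = 20,  a(3) = 17,  a(4) = 19,  a(5) = 1,  a(6) = 13,  a(7) = 5,  a(8) = 2,  a(9) = 4,  a(10) = 11,  a(11) = 23,  a(12) = 15,  a(13) = 12,  a(14) = 14,  a(15) = 21,  a(16) = 8,  a(17) = 0,  a(18) = 22,  a(19) = 24,  a(20) = 6,  a(21) = 18,  a(22) = 10,  a(23) = 7,  a(24) = 9,  a(25) = 16,  a(26) = 3.
Since a(26) = a(1) = 3, the sequence is periodic with period 25.

25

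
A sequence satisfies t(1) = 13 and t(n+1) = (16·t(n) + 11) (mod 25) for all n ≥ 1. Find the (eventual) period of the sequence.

25

We have t(1) = 13,  t(2) = 19,  t(3) = 15,  t(4) = 1,  t(5) = 2,  t(6) = 18,  t(7) = 24,  t(8) = 20,  t(9) = 6,  t(10) = 7,  t(11) = 23,  t(12) = 4,  t(13) = 0,  t(14) = 11,  t(15) = 12,  t(16) = 3,  t(17) = 9,  t(18) = 5,  t(19) = 16,  t(20) = 17,  t(21) = 8,  t(22) = 14,  t(23) = 10,  t(24) = 21,  t(25) = 22,  t(26) = 13.
Since t(26) = t(1) = 13, the sequence is periodic with period 25.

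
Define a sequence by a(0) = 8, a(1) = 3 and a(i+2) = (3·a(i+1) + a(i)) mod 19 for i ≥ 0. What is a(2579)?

2

Listing terms: a(0) = 8,  a(1) = 3,  a(2) = 17,  a(3) = 16,  a(4) = 8,  a(5) = 2,  a(6) = 14,  a(7) = 6,  a(8) = 13,  a(9) = 7,  a(10) = 15,  a(11) = 14,  a(12) = 0,  a(13) = 14,  a(14) = 4,  a(15) = 7,  a(16) = 6,  a(17) = 6,  a(18) = 5,  a(19) = 2,  a(20) = 11,  a(21) = 16,  a(22) = 2,  a(23) = 3,  a(24) = 11,  a(25) = 17,  a(26) = 5,  a(27) = 13,  a(28) = 6,  a(29) = 12,  a(30) = 4,  a(31) = 5,  a(32) = 0,  a(33) = 5,  a(34) = 15,  a(35) = 12,  a(36) = 13,  a(37) = 13,  a(38) = 14,  a(39) = 17,  a(40) = 8,  a(41) = 3.
Since (a(40), a(41)) = (a(0), a(1)) = (8, 3) (two consecutive terms determine the rest), the sequence is periodic with period 40.
(2579 - 0) mod 40 = 19, so a(2579) = a(19) = 2.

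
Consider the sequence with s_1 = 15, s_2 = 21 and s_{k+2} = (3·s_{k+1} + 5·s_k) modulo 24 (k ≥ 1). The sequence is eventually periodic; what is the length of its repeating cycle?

We have s_1 = 15; s_2 = 21; s_3 = 18; s_4 = 15; s_5 = 15; s_6 = 0; s_7 = 3; s_8 = 9; s_9 = 18; s_{10} = 3; s_{11} = 3; s_{12} = 0; s_{13} = 15; s_{14} = 21.
The sequence repeats with period 12.

12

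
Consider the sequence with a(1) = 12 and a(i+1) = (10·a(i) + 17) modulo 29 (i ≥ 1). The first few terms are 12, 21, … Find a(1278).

26

Listing terms: a(1) = 12, a(2) = 21, a(3) = 24, a(4) = 25, a(5) = 6, a(6) = 19, a(7) = 4, a(8) = 28, a(9) = 7, a(10) = 0, a(11) = 17, a(12) = 13, a(13) = 2, a(14) = 8, a(15) = 10, a(16) = 1, a(17) = 27, a(18) = 26, a(19) = 16, a(20) = 3, a(21) = 18, a(22) = 23, a(23) = 15, a(24) = 22, a(25) = 5, a(26) = 9, a(27) = 20, a(28) = 14, a(29) = 12.
Since a(29) = a(1) = 12, the sequence is periodic with period 28.
(1278 - 1) mod 28 = 17, so a(1278) = a(18) = 26.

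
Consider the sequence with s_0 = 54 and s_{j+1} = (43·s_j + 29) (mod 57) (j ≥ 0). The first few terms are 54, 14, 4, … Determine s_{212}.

31

We have s_0 = 54; s_1 = 14; s_2 = 4; s_3 = 30; s_4 = 8; s_5 = 31; s_6 = 51; s_7 = 56; s_8 = 43; s_9 = 54.
Since s_9 = s_0 = 54, the sequence is periodic with period 9.
(212 - 0) mod 9 = 5, so s_{212} = s_5 = 31.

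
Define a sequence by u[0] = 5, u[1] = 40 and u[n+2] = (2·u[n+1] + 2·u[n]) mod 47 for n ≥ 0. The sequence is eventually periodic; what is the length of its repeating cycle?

46

u[0] = 5; u[1] = 40; u[2] = 43; u[3] = 25; u[4] = 42; u[5] = 40; u[6] = 23; u[7] = 32; u[8] = 16; u[9] = 2; u[10] = 36; u[11] = 29; u[12] = 36; u[13] = 36; u[14] = 3; u[15] = 31; u[16] = 21; u[17] = 10; u[18] = 15; u[19] = 3; u[20] = 36; u[21] = 31; u[22] = 40; u[23] = 1; u[24] = 35; u[25] = 25; u[26] = 26; u[27] = 8; u[28] = 21; u[29] = 11; u[30] = 17; u[31] = 9; u[32] = 5; u[33] = 28; u[34] = 19; u[35] = 0; u[36] = 38; u[37] = 29; u[38] = 40; u[39] = 44; u[40] = 27; u[41] = 1; u[42] = 9; u[43] = 20; u[44] = 11; u[45] = 15; u[46] = 5; u[47] = 40.
The sequence repeats with period 46.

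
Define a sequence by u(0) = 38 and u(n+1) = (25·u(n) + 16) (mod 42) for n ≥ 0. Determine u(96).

38

u(0) = 38, u(1) = 0, u(2) = 16, u(3) = 38.
The sequence repeats with period 3.
So u(96) = u(0 + ((96-0) mod 3)) = u(0) = 38.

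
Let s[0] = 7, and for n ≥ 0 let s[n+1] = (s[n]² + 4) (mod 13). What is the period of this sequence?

Computing terms: s[0] = 7; s[1] = 1; s[2] = 5; s[3] = 3; s[4] = 0; s[5] = 4; s[6] = 7.
The sequence repeats with period 6.

6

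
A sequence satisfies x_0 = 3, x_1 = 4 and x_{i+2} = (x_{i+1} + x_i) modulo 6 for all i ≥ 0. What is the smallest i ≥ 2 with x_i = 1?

2

x_0 = 3,  x_1 = 4,  x_2 = 1,  x_3 = 5,  x_4 = 0,  x_5 = 5,  x_6 = 5,  x_7 = 4,  x_8 = 3,  x_9 = 1,  x_{10} = 4,  x_{11} = 5,  x_{12} = 3,  x_{13} = 2,  x_{14} = 5,  x_{15} = 1,  x_{16} = 0,  x_{17} = 1,  x_{18} = 1,  x_{19} = 2,  x_{20} = 3,  x_{21} = 5,  x_{22} = 2,  x_{23} = 1,  x_{24} = 3,  x_{25} = 4.
Since (x_{24}, x_{25}) = (x_0, x_1) = (3, 4) (two consecutive terms determine the rest), the sequence is periodic with period 24.
The value 1 first appears (with i ≥ 2) at x_2.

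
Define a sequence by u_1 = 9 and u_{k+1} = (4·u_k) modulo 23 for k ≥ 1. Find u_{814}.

u_1 = 9,  u_2 = 13,  u_3 = 6,  u_4 = 1,  u_5 = 4,  u_6 = 16,  u_7 = 18,  u_8 = 3,  u_9 = 12,  u_{10} = 2,  u_{11} = 8,  u_{12} = 9.
Since u_{12} = u_1 = 9, the sequence is periodic with period 11.
(814 - 1) mod 11 = 10, so u_{814} = u_{11} = 8.

8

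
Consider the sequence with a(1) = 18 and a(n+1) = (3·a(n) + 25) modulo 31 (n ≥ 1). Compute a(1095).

a(1) = 18; a(2) = 17; a(3) = 14; a(4) = 5; a(5) = 9; a(6) = 21; a(7) = 26; a(8) = 10; a(9) = 24; a(10) = 4; a(11) = 6; a(12) = 12; a(13) = 30; a(14) = 22; a(15) = 29; a(16) = 19; a(17) = 20; a(18) = 23; a(19) = 1; a(20) = 28; a(21) = 16; a(22) = 11; a(23) = 27; a(24) = 13; a(25) = 2; a(26) = 0; a(27) = 25; a(28) = 7; a(29) = 15; a(30) = 8; a(31) = 18.
Since a(31) = a(1) = 18, the sequence is periodic with period 30.
So a(1095) = a(1 + ((1095-1) mod 30)) = a(15) = 29.

29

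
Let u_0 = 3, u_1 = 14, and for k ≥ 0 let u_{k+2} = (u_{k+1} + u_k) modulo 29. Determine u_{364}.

u_0 = 3,  u_1 = 14,  u_2 = 17,  u_3 = 2,  u_4 = 19,  u_5 = 21,  u_6 = 11,  u_7 = 3,  u_8 = 14.
The sequence repeats with period 7.
(364 - 0) mod 7 = 0, so u_{364} = u_0 = 3.

3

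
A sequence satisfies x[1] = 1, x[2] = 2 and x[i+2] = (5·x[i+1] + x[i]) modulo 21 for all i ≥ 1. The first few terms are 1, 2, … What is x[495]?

Computing terms: x[1] = 1, x[2] = 2, x[3] = 11, x[4] = 15, x[5] = 2, x[6] = 4, x[7] = 1, x[8] = 9, x[9] = 4, x[10] = 8, x[11] = 2, x[12] = 18, x[13] = 8, x[14] = 16, x[15] = 4, x[16] = 15, x[17] = 16, x[18] = 11, x[19] = 8, x[20] = 9, x[21] = 11, x[22] = 1, x[23] = 16, x[24] = 18, x[25] = 1, x[26] = 2.
Since (x[25], x[26]) = (x[1], x[2]) = (1, 2) (two consecutive terms determine the rest), the sequence is periodic with period 24.
So x[495] = x[1 + ((495-1) mod 24)] = x[15] = 4.

4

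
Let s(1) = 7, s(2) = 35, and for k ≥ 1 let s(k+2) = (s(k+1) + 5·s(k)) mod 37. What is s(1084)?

s(1) = 7; s(2) = 35; s(3) = 33; s(4) = 23; s(5) = 3; s(6) = 7; s(7) = 22; s(8) = 20; s(9) = 19; s(10) = 8; s(11) = 29; s(12) = 32; s(13) = 29; s(14) = 4; s(15) = 1; s(16) = 21; s(17) = 26; s(18) = 20; s(19) = 2; s(20) = 28; s(21) = 1; s(22) = 30; s(23) = 35; s(24) = 0; s(25) = 27; s(26) = 27; s(27) = 14; s(28) = 1; s(29) = 34; s(30) = 2; s(31) = 24; s(32) = 34; s(33) = 6; s(34) = 28; s(35) = 21; s(36) = 13; s(37) = 7; s(38) = 35.
The sequence repeats with period 36.
So s(1084) = s(1 + ((1084-1) mod 36)) = s(4) = 23.

23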